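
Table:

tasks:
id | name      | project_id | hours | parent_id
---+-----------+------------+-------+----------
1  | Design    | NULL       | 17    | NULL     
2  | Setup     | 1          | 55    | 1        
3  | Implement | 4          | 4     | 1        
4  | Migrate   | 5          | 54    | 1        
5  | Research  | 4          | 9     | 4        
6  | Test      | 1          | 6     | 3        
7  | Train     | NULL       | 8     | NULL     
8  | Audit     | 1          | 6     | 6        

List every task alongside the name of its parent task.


This is a self-join: tasks is joined to a second copy of itself, matching each row's parent_id to another row's id. Use LEFT JOIN so rows with parent_id=NULL are kept.
  - task 1 (Design): parent_id=NULL -> NULL
  - task 2 (Setup): parent_id=1 -> Design
  - task 3 (Implement): parent_id=1 -> Design
  - task 4 (Migrate): parent_id=1 -> Design
  - task 5 (Research): parent_id=4 -> Migrate
  - task 6 (Test): parent_id=3 -> Implement
  - task 7 (Train): parent_id=NULL -> NULL
  - task 8 (Audit): parent_id=6 -> Test

SQL:
SELECT a.name AS item, b.name AS parent
FROM tasks a
LEFT JOIN tasks b ON a.parent_id = b.id

Result:
item      | parent   
----------+----------
Design    | NULL     
Setup     | Design   
Implement | Design   
Migrate   | Design   
Research  | Migrate  
Test      | Implement
Train     | NULL     
Audit     | Test     


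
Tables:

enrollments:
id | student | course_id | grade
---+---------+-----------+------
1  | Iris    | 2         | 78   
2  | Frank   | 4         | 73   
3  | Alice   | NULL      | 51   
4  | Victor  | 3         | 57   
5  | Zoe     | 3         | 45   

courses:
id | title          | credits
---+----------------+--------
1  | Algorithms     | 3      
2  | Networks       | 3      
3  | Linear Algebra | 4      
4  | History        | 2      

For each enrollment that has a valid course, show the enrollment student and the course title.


INNER JOIN keeps only enrollments rows whose course_id matches an id in courses. Walk through each enrollment:
  - enrollment 1 (Iris): course_id=2 -> matches Networks
  - enrollment 2 (Frank): course_id=4 -> matches History
  - enrollment 3 (Alice): course_id=NULL, no match -> dropped
  - enrollment 4 (Victor): course_id=3 -> matches Linear Algebra
  - enrollment 5 (Zoe): course_id=3 -> matches Linear Algebra
So 1 of 5 rows is dropped.

SQL:
SELECT a.student, b.title AS course
FROM enrollments a
INNER JOIN courses b ON a.course_id = b.id

Result:
student | course        
--------+---------------
Iris    | Networks      
Frank   | History       
Victor  | Linear Algebra
Zoe     | Linear Algebra


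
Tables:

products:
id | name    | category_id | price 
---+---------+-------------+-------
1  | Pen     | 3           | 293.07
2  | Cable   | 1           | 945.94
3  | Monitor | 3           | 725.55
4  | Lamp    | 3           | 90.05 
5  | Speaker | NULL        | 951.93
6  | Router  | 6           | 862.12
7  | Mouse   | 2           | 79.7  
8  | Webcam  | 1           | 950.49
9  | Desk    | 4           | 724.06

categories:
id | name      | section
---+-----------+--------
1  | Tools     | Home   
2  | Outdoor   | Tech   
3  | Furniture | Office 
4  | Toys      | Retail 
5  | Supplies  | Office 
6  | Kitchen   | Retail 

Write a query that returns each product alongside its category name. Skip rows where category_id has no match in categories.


INNER JOIN keeps only products rows whose category_id matches an id in categories. Walk through each product:
  - product 1 (Pen): category_id=3 -> matches Furniture
  - product 2 (Cable): category_id=1 -> matches Tools
  - product 3 (Monitor): category_id=3 -> matches Furniture
  - product 4 (Lamp): category_id=3 -> matches Furniture
  - product 5 (Speaker): category_id=NULL, no match -> dropped
  - product 6 (Router): category_id=6 -> matches Kitchen
  - product 7 (Mouse): category_id=2 -> matches Outdoor
  - product 8 (Webcam): category_id=1 -> matches Tools
  - product 9 (Desk): category_id=4 -> matches Toys
So 1 of 9 rows is dropped.

SQL:
SELECT a.name, b.name AS category
FROM products a
INNER JOIN categories b ON a.category_id = b.id

Result:
name    | category 
--------+----------
Pen     | Furniture
Cable   | Tools    
Monitor | Furniture
Lamp    | Furniture
Router  | Kitchen  
Mouse   | Outdoor  
Webcam  | Tools    
Desk    | Toys     


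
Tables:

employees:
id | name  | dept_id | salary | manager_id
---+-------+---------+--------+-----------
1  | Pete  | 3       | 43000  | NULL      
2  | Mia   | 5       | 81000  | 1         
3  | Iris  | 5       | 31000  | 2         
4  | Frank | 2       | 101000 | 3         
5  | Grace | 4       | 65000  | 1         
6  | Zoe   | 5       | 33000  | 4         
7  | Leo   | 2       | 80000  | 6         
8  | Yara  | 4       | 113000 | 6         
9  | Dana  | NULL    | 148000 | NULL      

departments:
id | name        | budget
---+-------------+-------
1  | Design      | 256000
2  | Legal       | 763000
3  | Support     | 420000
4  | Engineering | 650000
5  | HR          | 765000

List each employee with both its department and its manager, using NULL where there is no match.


Two LEFT JOINs from the same base table employees: one to departments via dept_id, one to employees itself via manager_id. Both are LEFT so every employee is preserved.
Match against departments:
  - employee 1 (Pete): dept_id=3 -> matches Support
  - employee 2 (Mia): dept_id=5 -> matches HR
  - employee 3 (Iris): dept_id=5 -> matches HR
  - employee 4 (Frank): dept_id=2 -> matches Legal
  - employee 5 (Grace): dept_id=4 -> matches Engineering
  - employee 6 (Zoe): dept_id=5 -> matches HR
  - employee 7 (Leo): dept_id=2 -> matches Legal
  - employee 8 (Yara): dept_id=4 -> matches Engineering
  - employee 9 (Dana): dept_id=NULL, no match -> kept with NULL
Match against employees (self):
  - employee 1 (Pete): manager_id=NULL -> NULL
  - employee 2 (Mia): manager_id=1 -> Pete
  - employee 3 (Iris): manager_id=2 -> Mia
  - employee 4 (Frank): manager_id=3 -> Iris
  - employee 5 (Grace): manager_id=1 -> Pete
  - employee 6 (Zoe): manager_id=4 -> Frank
  - employee 7 (Leo): manager_id=6 -> Zoe
  - employee 8 (Yara): manager_id=6 -> Zoe
  - employee 9 (Dana): manager_id=NULL -> NULL

SQL:
SELECT a.name, b.name AS department, c.name AS manager
FROM employees a
LEFT JOIN departments b ON a.dept_id = b.id
LEFT JOIN employees c ON a.manager_id = c.id

Result:
name  | department  | manager
------+-------------+--------
Pete  | Support     | NULL   
Mia   | HR          | Pete   
Iris  | HR          | Mia    
Frank | Legal       | Iris   
Grace | Engineering | Pete   
Zoe   | HR          | Frank  
Leo   | Legal       | Zoe    
Yara  | Engineering | Zoe    
Dana  | NULL        | NULL   


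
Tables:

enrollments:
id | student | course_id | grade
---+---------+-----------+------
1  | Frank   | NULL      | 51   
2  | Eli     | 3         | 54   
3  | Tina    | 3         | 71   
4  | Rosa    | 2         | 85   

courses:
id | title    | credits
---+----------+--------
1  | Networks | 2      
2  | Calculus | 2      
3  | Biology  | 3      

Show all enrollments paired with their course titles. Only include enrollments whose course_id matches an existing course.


INNER JOIN keeps only enrollments rows whose course_id matches an id in courses. Walk through each enrollment:
  - enrollment 1 (Frank): course_id=NULL, no match -> dropped
  - enrollment 2 (Eli): course_id=3 -> matches Biology
  - enrollment 3 (Tina): course_id=3 -> matches Biology
  - enrollment 4 (Rosa): course_id=2 -> matches Calculus
So 1 of 4 rows is dropped.

SQL:
SELECT a.student, b.title AS course
FROM enrollments a
INNER JOIN courses b ON a.course_id = b.id

Result:
student | course  
--------+---------
Eli     | Biology 
Tina    | Biology 
Rosa    | Calculus


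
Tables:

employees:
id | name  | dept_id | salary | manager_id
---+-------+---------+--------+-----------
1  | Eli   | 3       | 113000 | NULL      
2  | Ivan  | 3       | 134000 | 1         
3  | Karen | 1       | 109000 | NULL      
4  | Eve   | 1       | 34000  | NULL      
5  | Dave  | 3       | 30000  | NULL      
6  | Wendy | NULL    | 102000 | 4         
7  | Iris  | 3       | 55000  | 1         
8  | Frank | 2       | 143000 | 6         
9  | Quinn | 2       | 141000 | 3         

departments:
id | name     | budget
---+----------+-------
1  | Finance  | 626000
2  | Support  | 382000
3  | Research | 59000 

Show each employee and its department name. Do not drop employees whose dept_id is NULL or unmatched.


LEFT JOIN keeps every row from employees (the left table); where dept_id has no match in departments, the department columns become NULL. Walk through each employee:
  - employee 1 (Eli): dept_id=3 -> matches Research
  - employee 2 (Ivan): dept_id=3 -> matches Research
  - employee 3 (Karen): dept_id=1 -> matches Finance
  - employee 4 (Eve): dept_id=1 -> matches Finance
  - employee 5 (Dave): dept_id=3 -> matches Research
  - employee 6 (Wendy): dept_id=NULL, no match -> kept with NULL
  - employee 7 (Iris): dept_id=3 -> matches Research
  - employee 8 (Frank): dept_id=2 -> matches Support
  - employee 9 (Quinn): dept_id=2 -> matches Support
All 9 rows appear; 1 has NULL department.

SQL:
SELECT a.name, b.name AS department
FROM employees a
LEFT JOIN departments b ON a.dept_id = b.id

Result:
name  | department
------+-----------
Eli   | Research  
Ivan  | Research  
Karen | Finance   
Eve   | Finance   
Dave  | Research  
Wendy | NULL      
Iris  | Research  
Frank | Support   
Quinn | Support   


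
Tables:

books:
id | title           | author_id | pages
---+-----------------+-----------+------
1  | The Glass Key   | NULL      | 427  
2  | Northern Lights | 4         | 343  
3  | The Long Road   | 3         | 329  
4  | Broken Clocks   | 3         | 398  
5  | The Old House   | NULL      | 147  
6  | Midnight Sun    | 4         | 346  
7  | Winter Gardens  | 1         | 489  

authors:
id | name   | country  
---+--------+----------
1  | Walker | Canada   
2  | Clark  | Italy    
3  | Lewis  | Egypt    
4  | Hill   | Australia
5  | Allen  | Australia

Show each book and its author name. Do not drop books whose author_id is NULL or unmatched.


LEFT JOIN keeps every row from books (the left table); where author_id has no match in authors, the author columns become NULL. Walk through each book:
  - book 1 (The Glass Key): author_id=NULL, no match -> kept with NULL
  - book 2 (Northern Lights): author_id=4 -> matches Hill
  - book 3 (The Long Road): author_id=3 -> matches Lewis
  - book 4 (Broken Clocks): author_id=3 -> matches Lewis
  - book 5 (The Old House): author_id=NULL, no match -> kept with NULL
  - book 6 (Midnight Sun): author_id=4 -> matches Hill
  - book 7 (Winter Gardens): author_id=1 -> matches Walker
All 7 rows appear; 2 have NULL author.

SQL:
SELECT a.title, b.name AS author
FROM books a
LEFT JOIN authors b ON a.author_id = b.id

Result:
title           | author
----------------+-------
The Glass Key   | NULL  
Northern Lights | Hill  
The Long Road   | Lewis 
Broken Clocks   | Lewis 
The Old House   | NULL  
Midnight Sun    | Hill  
Winter Gardens  | Walker


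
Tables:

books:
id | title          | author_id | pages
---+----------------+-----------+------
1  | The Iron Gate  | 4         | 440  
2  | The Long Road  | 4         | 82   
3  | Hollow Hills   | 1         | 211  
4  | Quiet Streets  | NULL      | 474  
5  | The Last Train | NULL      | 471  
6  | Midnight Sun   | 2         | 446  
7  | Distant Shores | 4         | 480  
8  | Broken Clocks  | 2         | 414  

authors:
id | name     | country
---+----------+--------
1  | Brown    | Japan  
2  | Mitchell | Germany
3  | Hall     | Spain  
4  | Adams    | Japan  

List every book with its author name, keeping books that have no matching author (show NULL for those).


LEFT JOIN keeps every row from books (the left table); where author_id has no match in authors, the author columns become NULL. Walk through each book:
  - book 1 (The Iron Gate): author_id=4 -> matches Adams
  - book 2 (The Long Road): author_id=4 -> matches Adams
  - book 3 (Hollow Hills): author_id=1 -> matches Brown
  - book 4 (Quiet Streets): author_id=NULL, no match -> kept with NULL
  - book 5 (The Last Train): author_id=NULL, no match -> kept with NULL
  - book 6 (Midnight Sun): author_id=2 -> matches Mitchell
  - book 7 (Distant Shores): author_id=4 -> matches Adams
  - book 8 (Broken Clocks): author_id=2 -> matches Mitchell
All 8 rows appear; 2 have NULL author.

SQL:
SELECT a.title, b.name AS author
FROM books a
LEFT JOIN authors b ON a.author_id = b.id

Result:
title          | author  
---------------+---------
The Iron Gate  | Adams   
The Long Road  | Adams   
Hollow Hills   | Brown   
Quiet Streets  | NULL    
The Last Train | NULL    
Midnight Sun   | Mitchell
Distant Shores | Adams   
Broken Clocks  | Mitchell


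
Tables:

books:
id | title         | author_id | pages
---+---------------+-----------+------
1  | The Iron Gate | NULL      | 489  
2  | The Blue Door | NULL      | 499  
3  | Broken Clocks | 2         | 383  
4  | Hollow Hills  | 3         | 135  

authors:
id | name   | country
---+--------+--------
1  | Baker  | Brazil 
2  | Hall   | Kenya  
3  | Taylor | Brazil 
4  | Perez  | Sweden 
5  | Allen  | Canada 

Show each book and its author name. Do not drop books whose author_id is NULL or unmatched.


LEFT JOIN keeps every row from books (the left table); where author_id has no match in authors, the author columns become NULL. Walk through each book:
  - book 1 (The Iron Gate): author_id=NULL, no match -> kept with NULL
  - book 2 (The Blue Door): author_id=NULL, no match -> kept with NULL
  - book 3 (Broken Clocks): author_id=2 -> matches Hall
  - book 4 (Hollow Hills): author_id=3 -> matches Taylor
All 4 rows appear; 2 have NULL author.

SQL:
SELECT a.title, b.name AS author
FROM books a
LEFT JOIN authors b ON a.author_id = b.id

Result:
title         | author
--------------+-------
The Iron Gate | NULL  
The Blue Door | NULL  
Broken Clocks | Hall  
Hollow Hills  | Taylor


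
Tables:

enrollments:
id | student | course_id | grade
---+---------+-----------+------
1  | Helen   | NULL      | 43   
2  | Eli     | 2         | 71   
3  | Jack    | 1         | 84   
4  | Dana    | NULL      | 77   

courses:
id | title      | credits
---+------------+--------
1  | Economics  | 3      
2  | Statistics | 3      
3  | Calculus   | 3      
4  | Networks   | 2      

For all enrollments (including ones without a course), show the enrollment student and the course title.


LEFT JOIN keeps every row from enrollments (the left table); where course_id has no match in courses, the course columns become NULL. Walk through each enrollment:
  - enrollment 1 (Helen): course_id=NULL, no match -> kept with NULL
  - enrollment 2 (Eli): course_id=2 -> matches Statistics
  - enrollment 3 (Jack): course_id=1 -> matches Economics
  - enrollment 4 (Dana): course_id=NULL, no match -> kept with NULL
All 4 rows appear; 2 have NULL course.

SQL:
SELECT a.student, b.title AS course
FROM enrollments a
LEFT JOIN courses b ON a.course_id = b.id

Result:
student | course    
--------+-----------
Helen   | NULL      
Eli     | Statistics
Jack    | Economics 
Dana    | NULL      


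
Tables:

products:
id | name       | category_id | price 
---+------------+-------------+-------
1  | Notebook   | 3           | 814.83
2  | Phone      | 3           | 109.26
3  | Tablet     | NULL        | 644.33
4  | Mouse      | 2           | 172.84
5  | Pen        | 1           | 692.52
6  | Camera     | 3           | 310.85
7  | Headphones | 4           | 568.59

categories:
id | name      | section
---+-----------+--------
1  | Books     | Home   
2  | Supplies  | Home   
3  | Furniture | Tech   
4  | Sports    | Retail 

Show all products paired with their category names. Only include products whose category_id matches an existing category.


INNER JOIN keeps only products rows whose category_id matches an id in categories. Walk through each product:
  - product 1 (Notebook): category_id=3 -> matches Furniture
  - product 2 (Phone): category_id=3 -> matches Furniture
  - product 3 (Tablet): category_id=NULL, no match -> dropped
  - product 4 (Mouse): category_id=2 -> matches Supplies
  - product 5 (Pen): category_id=1 -> matches Books
  - product 6 (Camera): category_id=3 -> matches Furniture
  - product 7 (Headphones): category_id=4 -> matches Sports
So 1 of 7 rows is dropped.

SQL:
SELECT a.name, b.name AS category
FROM products a
INNER JOIN categories b ON a.category_id = b.id

Result:
name       | category 
-----------+----------
Notebook   | Furniture
Phone      | Furniture
Mouse      | Supplies 
Pen        | Books    
Camera     | Furniture
Headphones | Sports   


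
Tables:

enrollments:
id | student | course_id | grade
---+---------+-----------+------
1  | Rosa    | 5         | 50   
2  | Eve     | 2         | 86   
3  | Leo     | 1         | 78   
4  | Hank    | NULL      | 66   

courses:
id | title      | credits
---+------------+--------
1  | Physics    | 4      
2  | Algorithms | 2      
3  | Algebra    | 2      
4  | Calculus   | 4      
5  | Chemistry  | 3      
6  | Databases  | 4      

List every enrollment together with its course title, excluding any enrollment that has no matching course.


INNER JOIN keeps only enrollments rows whose course_id matches an id in courses. Walk through each enrollment:
  - enrollment 1 (Rosa): course_id=5 -> matches Chemistry
  - enrollment 2 (Eve): course_id=2 -> matches Algorithms
  - enrollment 3 (Leo): course_id=1 -> matches Physics
  - enrollment 4 (Hank): course_id=NULL, no match -> dropped
So 1 of 4 rows is dropped.

SQL:
SELECT a.student, b.title AS course
FROM enrollments a
INNER JOIN courses b ON a.course_id = b.id

Result:
student | course    
--------+-----------
Rosa    | Chemistry 
Eve     | Algorithms
Leo     | Physics   


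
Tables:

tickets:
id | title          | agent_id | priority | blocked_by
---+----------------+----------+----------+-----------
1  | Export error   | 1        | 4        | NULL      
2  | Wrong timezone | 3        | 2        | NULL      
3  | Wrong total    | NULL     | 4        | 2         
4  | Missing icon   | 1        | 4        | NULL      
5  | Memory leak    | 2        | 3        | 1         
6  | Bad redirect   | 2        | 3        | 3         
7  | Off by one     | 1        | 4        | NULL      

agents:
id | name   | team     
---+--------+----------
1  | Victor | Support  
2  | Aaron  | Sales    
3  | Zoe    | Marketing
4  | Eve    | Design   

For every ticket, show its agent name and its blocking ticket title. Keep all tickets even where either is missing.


Two LEFT JOINs from the same base table tickets: one to agents via agent_id, one to tickets itself via blocked_by. Both are LEFT so every ticket is preserved.
Match against agents:
  - ticket 1 (Export error): agent_id=1 -> matches Victor
  - ticket 2 (Wrong timezone): agent_id=3 -> matches Zoe
  - ticket 3 (Wrong total): agent_id=NULL, no match -> kept with NULL
  - ticket 4 (Missing icon): agent_id=1 -> matches Victor
  - ticket 5 (Memory leak): agent_id=2 -> matches Aaron
  - ticket 6 (Bad redirect): agent_id=2 -> matches Aaron
  - ticket 7 (Off by one): agent_id=1 -> matches Victor
Match against tickets (self):
  - ticket 1 (Export error): blocked_by=NULL -> NULL
  - ticket 2 (Wrong timezone): blocked_by=NULL -> NULL
  - ticket 3 (Wrong total): blocked_by=2 -> Wrong timezone
  - ticket 4 (Missing icon): blocked_by=NULL -> NULL
  - ticket 5 (Memory leak): blocked_by=1 -> Export error
  - ticket 6 (Bad redirect): blocked_by=3 -> Wrong total
  - ticket 7 (Off by one): blocked_by=NULL -> NULL

SQL:
SELECT a.title, b.name AS agent, c.title AS blocked_by
FROM tickets a
LEFT JOIN agents b ON a.agent_id = b.id
LEFT JOIN tickets c ON a.blocked_by = c.id

Result:
title          | agent  | blocked_by    
---------------+--------+---------------
Export error   | Victor | NULL          
Wrong timezone | Zoe    | NULL          
Wrong total    | NULL   | Wrong timezone
Missing icon   | Victor | NULL          
Memory leak    | Aaron  | Export error  
Bad redirect   | Aaron  | Wrong total   
Off by one     | Victor | NULL          


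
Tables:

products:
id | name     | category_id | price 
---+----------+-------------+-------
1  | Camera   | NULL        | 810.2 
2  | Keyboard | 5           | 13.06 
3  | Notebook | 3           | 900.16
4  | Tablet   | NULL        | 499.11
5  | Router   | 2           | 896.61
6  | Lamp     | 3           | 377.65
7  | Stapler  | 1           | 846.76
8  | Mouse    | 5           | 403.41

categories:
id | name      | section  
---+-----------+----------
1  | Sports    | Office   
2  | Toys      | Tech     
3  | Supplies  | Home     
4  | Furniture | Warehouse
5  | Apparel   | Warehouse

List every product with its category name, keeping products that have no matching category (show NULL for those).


LEFT JOIN keeps every row from products (the left table); where category_id has no match in categories, the category columns become NULL. Walk through each product:
  - product 1 (Camera): category_id=NULL, no match -> kept with NULL
  - product 2 (Keyboard): category_id=5 -> matches Apparel
  - product 3 (Notebook): category_id=3 -> matches Supplies
  - product 4 (Tablet): category_id=NULL, no match -> kept with NULL
  - product 5 (Router): category_id=2 -> matches Toys
  - product 6 (Lamp): category_id=3 -> matches Supplies
  - product 7 (Stapler): category_id=1 -> matches Sports
  - product 8 (Mouse): category_id=5 -> matches Apparel
All 8 rows appear; 2 have NULL category.

SQL:
SELECT a.name, b.name AS category
FROM products a
LEFT JOIN categories b ON a.category_id = b.id

Result:
name     | category
---------+---------
Camera   | NULL    
Keyboard | Apparel 
Notebook | Supplies
Tablet   | NULL    
Router   | Toys    
Lamp     | Supplies
Stapler  | Sports  
Mouse    | Apparel 


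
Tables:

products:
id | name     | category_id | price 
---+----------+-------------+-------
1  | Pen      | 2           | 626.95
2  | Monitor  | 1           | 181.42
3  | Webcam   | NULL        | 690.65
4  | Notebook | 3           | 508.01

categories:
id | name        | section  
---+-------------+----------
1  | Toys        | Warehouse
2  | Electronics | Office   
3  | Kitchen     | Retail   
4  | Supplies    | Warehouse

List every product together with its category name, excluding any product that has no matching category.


INNER JOIN keeps only products rows whose category_id matches an id in categories. Walk through each product:
  - product 1 (Pen): category_id=2 -> matches Electronics
  - product 2 (Monitor): category_id=1 -> matches Toys
  - product 3 (Webcam): category_id=NULL, no match -> dropped
  - product 4 (Notebook): category_id=3 -> matches Kitchen
So 1 of 4 rows is dropped.

SQL:
SELECT a.name, b.name AS category
FROM products a
INNER JOIN categories b ON a.category_id = b.id

Result:
name     | category   
---------+------------
Pen      | Electronics
Monitor  | Toys       
Notebook | Kitchen    


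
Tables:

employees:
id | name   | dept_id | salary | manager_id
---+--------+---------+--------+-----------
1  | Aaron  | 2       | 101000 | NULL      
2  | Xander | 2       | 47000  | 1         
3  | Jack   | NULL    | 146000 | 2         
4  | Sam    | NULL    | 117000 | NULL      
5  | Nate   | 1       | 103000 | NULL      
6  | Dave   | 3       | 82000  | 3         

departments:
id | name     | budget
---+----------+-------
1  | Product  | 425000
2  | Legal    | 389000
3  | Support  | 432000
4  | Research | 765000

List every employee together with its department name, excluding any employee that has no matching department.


INNER JOIN keeps only employees rows whose dept_id matches an id in departments. Walk through each employee:
  - employee 1 (Aaron): dept_id=2 -> matches Legal
  - employee 2 (Xander): dept_id=2 -> matches Legal
  - employee 3 (Jack): dept_id=NULL, no match -> dropped
  - employee 4 (Sam): dept_id=NULL, no match -> dropped
  - employee 5 (Nate): dept_id=1 -> matches Product
  - employee 6 (Dave): dept_id=3 -> matches Support
So 2 of 6 rows are dropped.

SQL:
SELECT a.name, b.name AS department
FROM employees a
INNER JOIN departments b ON a.dept_id = b.id

Result:
name   | department
-------+-----------
Aaron  | Legal     
Xander | Legal     
Nate   | Product   
Dave   | Support   


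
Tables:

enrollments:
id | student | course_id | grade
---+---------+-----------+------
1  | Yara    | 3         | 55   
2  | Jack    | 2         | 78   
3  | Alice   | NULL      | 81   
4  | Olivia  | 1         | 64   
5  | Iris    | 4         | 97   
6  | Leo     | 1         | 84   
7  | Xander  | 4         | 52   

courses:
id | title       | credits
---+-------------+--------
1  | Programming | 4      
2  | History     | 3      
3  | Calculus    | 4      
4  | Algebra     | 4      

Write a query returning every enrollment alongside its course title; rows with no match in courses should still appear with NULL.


LEFT JOIN keeps every row from enrollments (the left table); where course_id has no match in courses, the course columns become NULL. Walk through each enrollment:
  - enrollment 1 (Yara): course_id=3 -> matches Calculus
  - enrollment 2 (Jack): course_id=2 -> matches History
  - enrollment 3 (Alice): course_id=NULL, no match -> kept with NULL
  - enrollment 4 (Olivia): course_id=1 -> matches Programming
  - enrollment 5 (Iris): course_id=4 -> matches Algebra
  - enrollment 6 (Leo): course_id=1 -> matches Programming
  - enrollment 7 (Xander): course_id=4 -> matches Algebra
All 7 rows appear; 1 has NULL course.

SQL:
SELECT a.student, b.title AS course
FROM enrollments a
LEFT JOIN courses b ON a.course_id = b.id

Result:
student | course     
--------+------------
Yara    | Calculus   
Jack    | History    
Alice   | NULL       
Olivia  | Programming
Iris    | Algebra    
Leo     | Programming
Xander  | Algebra    


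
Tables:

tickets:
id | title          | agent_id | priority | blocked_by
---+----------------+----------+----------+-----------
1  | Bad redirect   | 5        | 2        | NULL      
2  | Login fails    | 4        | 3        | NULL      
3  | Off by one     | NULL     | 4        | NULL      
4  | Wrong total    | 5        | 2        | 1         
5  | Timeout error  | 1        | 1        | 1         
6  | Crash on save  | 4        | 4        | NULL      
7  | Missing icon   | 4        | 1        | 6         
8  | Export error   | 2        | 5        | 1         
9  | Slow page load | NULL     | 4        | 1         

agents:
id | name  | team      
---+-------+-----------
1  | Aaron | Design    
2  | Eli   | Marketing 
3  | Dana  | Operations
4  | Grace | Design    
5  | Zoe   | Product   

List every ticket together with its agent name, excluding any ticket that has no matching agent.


INNER JOIN keeps only tickets rows whose agent_id matches an id in agents. Walk through each ticket:
  - ticket 1 (Bad redirect): agent_id=5 -> matches Zoe
  - ticket 2 (Login fails): agent_id=4 -> matches Grace
  - ticket 3 (Off by one): agent_id=NULL, no match -> dropped
  - ticket 4 (Wrong total): agent_id=5 -> matches Zoe
  - ticket 5 (Timeout error): agent_id=1 -> matches Aaron
  - ticket 6 (Crash on save): agent_id=4 -> matches Grace
  - ticket 7 (Missing icon): agent_id=4 -> matches Grace
  - ticket 8 (Export error): agent_id=2 -> matches Eli
  - ticket 9 (Slow page load): agent_id=NULL, no match -> dropped
So 2 of 9 rows are dropped.

SQL:
SELECT a.title, b.name AS agent
FROM tickets a
INNER JOIN agents b ON a.agent_id = b.id

Result:
title         | agent
--------------+------
Bad redirect  | Zoe  
Login fails   | Grace
Wrong total   | Zoe  
Timeout error | Aaron
Crash on save | Grace
Missing icon  | Grace
Export error  | Eli  


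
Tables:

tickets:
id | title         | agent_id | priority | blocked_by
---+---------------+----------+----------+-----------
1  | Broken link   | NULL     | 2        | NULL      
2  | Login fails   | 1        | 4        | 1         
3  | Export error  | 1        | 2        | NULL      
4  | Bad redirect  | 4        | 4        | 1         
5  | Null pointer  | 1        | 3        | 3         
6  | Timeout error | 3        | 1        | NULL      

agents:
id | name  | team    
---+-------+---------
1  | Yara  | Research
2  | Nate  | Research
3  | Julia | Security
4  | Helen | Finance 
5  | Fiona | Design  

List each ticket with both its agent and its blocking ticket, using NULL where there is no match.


Two LEFT JOINs from the same base table tickets: one to agents via agent_id, one to tickets itself via blocked_by. Both are LEFT so every ticket is preserved.
Match against agents:
  - ticket 1 (Broken link): agent_id=NULL, no match -> kept with NULL
  - ticket 2 (Login fails): agent_id=1 -> matches Yara
  - ticket 3 (Export error): agent_id=1 -> matches Yara
  - ticket 4 (Bad redirect): agent_id=4 -> matches Helen
  - ticket 5 (Null pointer): agent_id=1 -> matches Yara
  - ticket 6 (Timeout error): agent_id=3 -> matches Julia
Match against tickets (self):
  - ticket 1 (Broken link): blocked_by=NULL -> NULL
  - ticket 2 (Login fails): blocked_by=1 -> Broken link
  - ticket 3 (Export error): blocked_by=NULL -> NULL
  - ticket 4 (Bad redirect): blocked_by=1 -> Broken link
  - ticket 5 (Null pointer): blocked_by=3 -> Export error
  - ticket 6 (Timeout error): blocked_by=NULL -> NULL

SQL:
SELECT a.title, b.name AS agent, c.title AS blocked_by
FROM tickets a
LEFT JOIN agents b ON a.agent_id = b.id
LEFT JOIN tickets c ON a.blocked_by = c.id

Result:
title         | agent | blocked_by  
--------------+-------+-------------
Broken link   | NULL  | NULL        
Login fails   | Yara  | Broken link 
Export error  | Yara  | NULL        
Bad redirect  | Helen | Broken link 
Null pointer  | Yara  | Export error
Timeout error | Julia | NULL        


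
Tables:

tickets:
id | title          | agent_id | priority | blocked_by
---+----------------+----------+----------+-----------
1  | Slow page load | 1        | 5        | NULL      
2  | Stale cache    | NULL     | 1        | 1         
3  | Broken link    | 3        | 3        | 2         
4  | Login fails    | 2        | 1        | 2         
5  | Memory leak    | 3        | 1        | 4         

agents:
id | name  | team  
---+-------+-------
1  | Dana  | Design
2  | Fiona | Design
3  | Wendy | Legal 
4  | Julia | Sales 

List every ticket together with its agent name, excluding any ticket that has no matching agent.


INNER JOIN keeps only tickets rows whose agent_id matches an id in agents. Walk through each ticket:
  - ticket 1 (Slow page load): agent_id=1 -> matches Dana
  - ticket 2 (Stale cache): agent_id=NULL, no match -> dropped
  - ticket 3 (Broken link): agent_id=3 -> matches Wendy
  - ticket 4 (Login fails): agent_id=2 -> matches Fiona
  - ticket 5 (Memory leak): agent_id=3 -> matches Wendy
So 1 of 5 rows is dropped.

SQL:
SELECT a.title, b.name AS agent
FROM tickets a
INNER JOIN agents b ON a.agent_id = b.id

Result:
title          | agent
---------------+------
Slow page load | Dana 
Broken link    | Wendy
Login fails    | Fiona
Memory leak    | Wendy


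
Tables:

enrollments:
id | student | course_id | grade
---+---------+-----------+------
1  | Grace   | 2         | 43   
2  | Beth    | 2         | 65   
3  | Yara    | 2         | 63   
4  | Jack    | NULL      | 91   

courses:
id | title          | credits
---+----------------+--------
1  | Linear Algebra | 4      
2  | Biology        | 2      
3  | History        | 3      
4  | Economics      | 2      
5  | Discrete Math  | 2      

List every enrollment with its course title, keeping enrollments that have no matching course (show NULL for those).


LEFT JOIN keeps every row from enrollments (the left table); where course_id has no match in courses, the course columns become NULL. Walk through each enrollment:
  - enrollment 1 (Grace): course_id=2 -> matches Biology
  - enrollment 2 (Beth): course_id=2 -> matches Biology
  - enrollment 3 (Yara): course_id=2 -> matches Biology
  - enrollment 4 (Jack): course_id=NULL, no match -> kept with NULL
All 4 rows appear; 1 has NULL course.

SQL:
SELECT a.student, b.title AS course
FROM enrollments a
LEFT JOIN courses b ON a.course_id = b.id

Result:
student | course 
--------+--------
Grace   | Biology
Beth    | Biology
Yara    | Biology
Jack    | NULL   


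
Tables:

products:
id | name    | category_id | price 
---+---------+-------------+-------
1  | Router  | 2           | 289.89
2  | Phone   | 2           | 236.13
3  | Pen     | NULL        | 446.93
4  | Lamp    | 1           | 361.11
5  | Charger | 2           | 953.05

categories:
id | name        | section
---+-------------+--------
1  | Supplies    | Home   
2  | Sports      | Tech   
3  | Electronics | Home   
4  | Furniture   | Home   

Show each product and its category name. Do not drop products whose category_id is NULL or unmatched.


LEFT JOIN keeps every row from products (the left table); where category_id has no match in categories, the category columns become NULL. Walk through each product:
  - product 1 (Router): category_id=2 -> matches Sports
  - product 2 (Phone): category_id=2 -> matches Sports
  - product 3 (Pen): category_id=NULL, no match -> kept with NULL
  - product 4 (Lamp): category_id=1 -> matches Supplies
  - product 5 (Charger): category_id=2 -> matches Sports
All 5 rows appear; 1 has NULL category.

SQL:
SELECT a.name, b.name AS category
FROM products a
LEFT JOIN categories b ON a.category_id = b.id

Result:
name    | category
--------+---------
Router  | Sports  
Phone   | Sports  
Pen     | NULL    
Lamp    | Supplies
Charger | Sports  


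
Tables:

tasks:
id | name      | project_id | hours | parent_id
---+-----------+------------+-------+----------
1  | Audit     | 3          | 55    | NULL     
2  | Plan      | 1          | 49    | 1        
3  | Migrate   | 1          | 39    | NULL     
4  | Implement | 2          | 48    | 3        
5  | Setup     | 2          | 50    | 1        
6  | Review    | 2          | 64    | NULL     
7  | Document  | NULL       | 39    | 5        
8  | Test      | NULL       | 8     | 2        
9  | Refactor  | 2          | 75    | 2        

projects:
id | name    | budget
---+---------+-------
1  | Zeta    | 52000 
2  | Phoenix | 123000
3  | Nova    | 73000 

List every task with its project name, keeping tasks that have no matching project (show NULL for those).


LEFT JOIN keeps every row from tasks (the left table); where project_id has no match in projects, the project columns become NULL. Walk through each task:
  - task 1 (Audit): project_id=3 -> matches Nova
  - task 2 (Plan): project_id=1 -> matches Zeta
  - task 3 (Migrate): project_id=1 -> matches Zeta
  - task 4 (Implement): project_id=2 -> matches Phoenix
  - task 5 (Setup): project_id=2 -> matches Phoenix
  - task 6 (Review): project_id=2 -> matches Phoenix
  - task 7 (Document): project_id=NULL, no match -> kept with NULL
  - task 8 (Test): project_id=NULL, no match -> kept with NULL
  - task 9 (Refactor): project_id=2 -> matches Phoenix
All 9 rows appear; 2 have NULL project.

SQL:
SELECT a.name, b.name AS project
FROM tasks a
LEFT JOIN projects b ON a.project_id = b.id

Result:
name      | project
----------+--------
Audit     | Nova   
Plan      | Zeta   
Migrate   | Zeta   
Implement | Phoenix
Setup     | Phoenix
Review    | Phoenix
Document  | NULL   
Test      | NULL   
Refactor  | Phoenix


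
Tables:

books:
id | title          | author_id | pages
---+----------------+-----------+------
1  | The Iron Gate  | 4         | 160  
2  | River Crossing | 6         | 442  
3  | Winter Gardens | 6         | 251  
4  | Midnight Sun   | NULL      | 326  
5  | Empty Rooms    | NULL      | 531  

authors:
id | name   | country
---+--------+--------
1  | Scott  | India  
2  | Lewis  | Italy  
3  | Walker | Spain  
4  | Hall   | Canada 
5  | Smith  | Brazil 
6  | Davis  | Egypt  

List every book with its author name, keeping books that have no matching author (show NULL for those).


LEFT JOIN keeps every row from books (the left table); where author_id has no match in authors, the author columns become NULL. Walk through each book:
  - book 1 (The Iron Gate): author_id=4 -> matches Hall
  - book 2 (River Crossing): author_id=6 -> matches Davis
  - book 3 (Winter Gardens): author_id=6 -> matches Davis
  - book 4 (Midnight Sun): author_id=NULL, no match -> kept with NULL
  - book 5 (Empty Rooms): author_id=NULL, no match -> kept with NULL
All 5 rows appear; 2 have NULL author.

SQL:
SELECT a.title, b.name AS author
FROM books a
LEFT JOIN authors b ON a.author_id = b.id

Result:
title          | author
---------------+-------
The Iron Gate  | Hall  
River Crossing | Davis 
Winter Gardens | Davis 
Midnight Sun   | NULL  
Empty Rooms    | NULL  


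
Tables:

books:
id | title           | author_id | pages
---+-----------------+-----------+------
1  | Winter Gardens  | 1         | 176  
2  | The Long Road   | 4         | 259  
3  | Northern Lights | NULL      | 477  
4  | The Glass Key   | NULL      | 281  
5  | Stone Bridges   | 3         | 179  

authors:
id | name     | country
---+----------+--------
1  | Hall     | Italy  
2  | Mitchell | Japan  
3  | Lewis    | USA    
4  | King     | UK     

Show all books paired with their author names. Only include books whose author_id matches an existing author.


INNER JOIN keeps only books rows whose author_id matches an id in authors. Walk through each book:
  - book 1 (Winter Gardens): author_id=1 -> matches Hall
  - book 2 (The Long Road): author_id=4 -> matches King
  - book 3 (Northern Lights): author_id=NULL, no match -> dropped
  - book 4 (The Glass Key): author_id=NULL, no match -> dropped
  - book 5 (Stone Bridges): author_id=3 -> matches Lewis
So 2 of 5 rows are dropped.

SQL:
SELECT a.title, b.name AS author
FROM books a
INNER JOIN authors b ON a.author_id = b.id

Result:
title          | author
---------------+-------
Winter Gardens | Hall  
The Long Road  | King  
Stone Bridges  | Lewis 


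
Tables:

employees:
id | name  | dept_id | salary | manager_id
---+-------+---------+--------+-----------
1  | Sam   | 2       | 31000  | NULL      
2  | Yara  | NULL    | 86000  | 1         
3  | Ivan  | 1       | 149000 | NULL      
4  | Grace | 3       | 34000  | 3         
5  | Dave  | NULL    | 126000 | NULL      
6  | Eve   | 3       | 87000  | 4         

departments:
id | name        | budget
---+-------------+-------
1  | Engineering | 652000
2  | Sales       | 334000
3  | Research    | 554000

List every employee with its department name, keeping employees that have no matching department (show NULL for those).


LEFT JOIN keeps every row from employees (the left table); where dept_id has no match in departments, the department columns become NULL. Walk through each employee:
  - employee 1 (Sam): dept_id=2 -> matches Sales
  - employee 2 (Yara): dept_id=NULL, no match -> kept with NULL
  - employee 3 (Ivan): dept_id=1 -> matches Engineering
  - employee 4 (Grace): dept_id=3 -> matches Research
  - employee 5 (Dave): dept_id=NULL, no match -> kept with NULL
  - employee 6 (Eve): dept_id=3 -> matches Research
All 6 rows appear; 2 have NULL department.

SQL:
SELECT a.name, b.name AS department
FROM employees a
LEFT JOIN departments b ON a.dept_id = b.id

Result:
name  | department 
------+------------
Sam   | Sales      
Yara  | NULL       
Ivan  | Engineering
Grace | Research   
Dave  | NULL       
Eve   | Research   


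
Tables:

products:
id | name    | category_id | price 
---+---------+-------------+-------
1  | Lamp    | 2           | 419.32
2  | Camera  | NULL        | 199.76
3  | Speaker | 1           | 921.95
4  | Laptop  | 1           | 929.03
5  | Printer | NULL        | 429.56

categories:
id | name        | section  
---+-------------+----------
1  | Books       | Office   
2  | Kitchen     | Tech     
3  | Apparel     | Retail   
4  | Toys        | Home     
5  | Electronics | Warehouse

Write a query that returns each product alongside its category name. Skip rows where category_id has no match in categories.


INNER JOIN keeps only products rows whose category_id matches an id in categories. Walk through each product:
  - product 1 (Lamp): category_id=2 -> matches Kitchen
  - product 2 (Camera): category_id=NULL, no match -> dropped
  - product 3 (Speaker): category_id=1 -> matches Books
  - product 4 (Laptop): category_id=1 -> matches Books
  - product 5 (Printer): category_id=NULL, no match -> dropped
So 2 of 5 rows are dropped.

SQL:
SELECT a.name, b.name AS category
FROM products a
INNER JOIN categories b ON a.category_id = b.id

Result:
name    | category
--------+---------
Lamp    | Kitchen 
Speaker | Books   
Laptop  | Books   
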